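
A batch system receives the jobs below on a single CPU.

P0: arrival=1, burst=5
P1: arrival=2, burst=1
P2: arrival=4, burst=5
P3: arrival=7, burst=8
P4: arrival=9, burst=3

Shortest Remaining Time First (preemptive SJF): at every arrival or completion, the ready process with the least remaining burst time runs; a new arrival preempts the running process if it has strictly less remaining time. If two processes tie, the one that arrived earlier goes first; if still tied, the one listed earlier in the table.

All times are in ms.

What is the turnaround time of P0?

Timeline: | idle 0-1 | P0 1-2 | P1 2-3 | P0 3-7 | P2 7-12 | P4 12-15 | P3 15-23 |
Completion: P0=7  P1=3  P2=12  P3=23  P4=15
Turnaround(P0) = completion − arrival = 7 − 1 = 6

6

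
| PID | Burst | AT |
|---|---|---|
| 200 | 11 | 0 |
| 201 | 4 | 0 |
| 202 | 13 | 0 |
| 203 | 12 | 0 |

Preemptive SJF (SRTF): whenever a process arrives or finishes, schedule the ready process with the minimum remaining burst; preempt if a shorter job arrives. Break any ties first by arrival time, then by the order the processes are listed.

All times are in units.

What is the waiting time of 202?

27

Gantt: | 201 0-4 | 200 4-15 | 203 15-27 | 202 27-40 |
Completion: 200=15  201=4  202=40  203=27
Waiting(202) = turnaround − burst = 40 − 13 = 27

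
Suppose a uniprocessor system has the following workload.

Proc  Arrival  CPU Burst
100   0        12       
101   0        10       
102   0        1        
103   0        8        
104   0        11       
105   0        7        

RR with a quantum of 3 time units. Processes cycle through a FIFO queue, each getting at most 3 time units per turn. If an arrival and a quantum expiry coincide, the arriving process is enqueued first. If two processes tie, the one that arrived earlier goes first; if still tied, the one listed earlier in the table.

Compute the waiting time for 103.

Timeline: | 100 0-3 | 101 3-6 | 102 6-7 | 103 7-10 | 104 10-13 | 105 13-16 | 100 16-19 | 101 19-22 | 103 22-25 | 104 25-28 | 105 28-31 | 100 31-34 | 101 34-37 | 103 37-39 | 104 39-42 | 105 42-43 | 100 43-46 | 101 46-47 | 104 47-49 |
Completion: 100=46  101=47  102=7  103=39  104=49  105=43
Waiting(103) = turnaround − burst = 39 − 8 = 31

31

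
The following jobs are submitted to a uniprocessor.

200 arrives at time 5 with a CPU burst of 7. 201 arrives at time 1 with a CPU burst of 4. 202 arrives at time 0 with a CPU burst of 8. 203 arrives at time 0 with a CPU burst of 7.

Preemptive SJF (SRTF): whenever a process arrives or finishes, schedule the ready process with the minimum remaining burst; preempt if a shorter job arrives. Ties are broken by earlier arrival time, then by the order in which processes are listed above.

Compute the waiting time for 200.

6

Timeline: | 203 0-1 | 201 1-5 | 203 5-11 | 200 11-18 | 202 18-26 |
Completion: 200=18  201=5  202=26  203=11
Turnaround (C−A): 200=13  201=4  202=26  203=11
Waiting(200) = turnaround − burst = 13 − 7 = 6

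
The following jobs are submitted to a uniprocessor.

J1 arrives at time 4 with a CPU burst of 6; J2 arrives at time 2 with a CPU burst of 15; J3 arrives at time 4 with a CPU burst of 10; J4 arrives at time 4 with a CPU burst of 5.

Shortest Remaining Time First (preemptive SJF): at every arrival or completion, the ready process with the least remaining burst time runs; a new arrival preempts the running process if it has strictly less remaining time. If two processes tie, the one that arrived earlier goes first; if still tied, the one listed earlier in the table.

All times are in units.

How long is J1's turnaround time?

11

Timeline: | idle 0-2 | J2 2-4 | J4 4-9 | J1 9-15 | J3 15-25 | J2 25-38 |
Completion: J1=15  J2=38  J3=25  J4=9
Turnaround (C−A): J1=11  J2=36  J3=21  J4=5
Turnaround(J1) = completion − arrival = 15 − 4 = 11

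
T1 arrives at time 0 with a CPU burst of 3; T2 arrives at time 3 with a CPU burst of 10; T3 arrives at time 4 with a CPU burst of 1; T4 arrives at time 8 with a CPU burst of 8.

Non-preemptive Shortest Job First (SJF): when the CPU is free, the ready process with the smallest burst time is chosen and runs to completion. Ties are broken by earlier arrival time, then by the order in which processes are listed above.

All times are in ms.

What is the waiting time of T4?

6

Timeline: | T1 0-3 | T2 3-13 | T3 13-14 | T4 14-22 |
Completion: T1=3  T2=13  T3=14  T4=22
Turnaround (C−A): T1=3  T2=10  T3=10  T4=14
Waiting(T4) = turnaround − burst = 14 − 8 = 6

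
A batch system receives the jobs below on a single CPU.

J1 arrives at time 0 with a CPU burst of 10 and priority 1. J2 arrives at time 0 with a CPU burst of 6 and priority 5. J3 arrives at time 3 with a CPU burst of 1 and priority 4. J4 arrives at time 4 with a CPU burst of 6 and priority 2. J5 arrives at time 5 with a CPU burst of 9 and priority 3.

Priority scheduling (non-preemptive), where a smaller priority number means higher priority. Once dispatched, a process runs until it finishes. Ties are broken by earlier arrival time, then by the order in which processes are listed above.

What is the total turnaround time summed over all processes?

97

Timeline: | J1 0-10 | J4 10-16 | J5 16-25 | J3 25-26 | J2 26-32 |
Completion: J1=10  J2=32  J3=26  J4=16  J5=25
Turnaround (C−A): J1=10  J2=32  J3=23  J4=12  J5=20
Turnaround = completion − arrival: J1=10, J2=32, J3=23, J4=12, J5=20
Total turnaround = 10 + 32 + 23 + 12 + 20 = 97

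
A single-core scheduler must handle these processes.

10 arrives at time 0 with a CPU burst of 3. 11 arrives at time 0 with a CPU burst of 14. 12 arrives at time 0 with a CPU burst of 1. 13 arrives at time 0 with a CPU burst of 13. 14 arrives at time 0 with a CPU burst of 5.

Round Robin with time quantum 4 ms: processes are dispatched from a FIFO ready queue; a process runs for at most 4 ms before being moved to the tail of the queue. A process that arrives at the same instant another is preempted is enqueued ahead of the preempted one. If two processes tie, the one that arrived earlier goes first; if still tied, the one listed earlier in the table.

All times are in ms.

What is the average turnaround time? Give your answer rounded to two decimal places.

21.40

Gantt: | 10 0-3 | 11 3-7 | 12 7-8 | 13 8-12 | 14 12-16 | 11 16-20 | 13 20-24 | 14 24-25 | 11 25-29 | 13 29-33 | 11 33-35 | 13 35-36 |
Completion: 10=3  11=35  12=8  13=36  14=25
Turnaround times: 10=3, 11=35, 12=8, 13=36, 14=25
Average turnaround = (3+35+8+36+25) / 5 = 107/5 = 21.40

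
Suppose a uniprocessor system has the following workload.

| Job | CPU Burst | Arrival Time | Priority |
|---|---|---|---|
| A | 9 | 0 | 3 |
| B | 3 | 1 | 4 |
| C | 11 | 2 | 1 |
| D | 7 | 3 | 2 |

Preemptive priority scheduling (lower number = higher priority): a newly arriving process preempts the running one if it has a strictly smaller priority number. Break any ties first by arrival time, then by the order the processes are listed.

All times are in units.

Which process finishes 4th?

Gantt: | A 0-2 | C 2-13 | D 13-20 | A 20-27 | B 27-30 |
Completion: A=27  B=30  C=13  D=20
Turnaround (C−A): A=27  B=29  C=11  D=17
Finish order: C → D → A → B

B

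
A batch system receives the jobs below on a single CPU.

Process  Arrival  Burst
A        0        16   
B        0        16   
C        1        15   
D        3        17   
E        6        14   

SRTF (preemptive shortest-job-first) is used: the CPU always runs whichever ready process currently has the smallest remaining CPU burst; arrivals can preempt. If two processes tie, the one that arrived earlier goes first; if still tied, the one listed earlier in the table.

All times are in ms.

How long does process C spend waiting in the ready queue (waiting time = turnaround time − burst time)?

Schedule: | A 0-16 | E 16-30 | C 30-45 | B 45-61 | D 61-78 |
Completion: A=16  B=61  C=45  D=78  E=30
Turnaround (C−A): A=16  B=61  C=44  D=75  E=24
Waiting(C) = turnaround − burst = 44 − 15 = 29

29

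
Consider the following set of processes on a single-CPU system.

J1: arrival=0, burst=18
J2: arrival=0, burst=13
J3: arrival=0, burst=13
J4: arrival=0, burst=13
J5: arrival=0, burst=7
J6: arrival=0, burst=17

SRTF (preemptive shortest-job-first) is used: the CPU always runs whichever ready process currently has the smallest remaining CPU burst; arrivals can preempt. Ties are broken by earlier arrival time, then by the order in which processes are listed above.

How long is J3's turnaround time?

Schedule: | J5 0-7 | J2 7-20 | J3 20-33 | J4 33-46 | J6 46-63 | J1 63-81 |
Completion: J1=81  J2=20  J3=33  J4=46  J5=7  J6=63
Turnaround(J3) = completion − arrival = 33 − 0 = 33

33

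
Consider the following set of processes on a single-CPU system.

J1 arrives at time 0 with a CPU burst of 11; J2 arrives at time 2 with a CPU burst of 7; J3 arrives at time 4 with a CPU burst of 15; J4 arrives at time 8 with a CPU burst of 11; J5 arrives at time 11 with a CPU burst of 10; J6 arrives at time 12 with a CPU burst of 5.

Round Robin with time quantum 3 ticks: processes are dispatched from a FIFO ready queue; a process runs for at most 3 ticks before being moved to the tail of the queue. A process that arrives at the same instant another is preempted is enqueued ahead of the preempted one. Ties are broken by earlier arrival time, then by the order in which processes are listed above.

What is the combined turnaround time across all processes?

241

Timeline: | J1 0-3 | J2 3-6 | J1 6-9 | J3 9-12 | J2 12-15 | J4 15-18 | J1 18-21 | J5 21-24 | J6 24-27 | J3 27-30 | J2 30-31 | J4 31-34 | J1 34-36 | J5 36-39 | J6 39-41 | J3 41-44 | J4 44-47 | J5 47-50 | J3 50-53 | J4 53-55 | J5 55-56 | J3 56-59 |
Completion: J1=36  J2=31  J3=59  J4=55  J5=56  J6=41
Turnaround (C−A): J1=36  J2=29  J3=55  J4=47  J5=45  J6=29
Turnaround = completion − arrival: J1=36, J2=29, J3=55, J4=47, J5=45, J6=29
Total turnaround = 36 + 29 + 55 + 47 + 45 + 29 = 241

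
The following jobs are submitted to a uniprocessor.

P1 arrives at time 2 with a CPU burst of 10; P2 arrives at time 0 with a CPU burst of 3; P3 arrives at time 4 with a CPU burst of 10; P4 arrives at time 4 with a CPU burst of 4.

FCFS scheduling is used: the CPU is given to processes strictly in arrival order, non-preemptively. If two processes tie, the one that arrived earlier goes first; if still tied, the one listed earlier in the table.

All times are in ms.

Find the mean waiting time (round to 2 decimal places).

7.25

Schedule: | P2 0-3 | P1 3-13 | P3 13-23 | P4 23-27 |
Completion: P1=13  P2=3  P3=23  P4=27
Waiting times: P1=1, P2=0, P3=9, P4=19
Average waiting = (1+0+9+19) / 4 = 29/4 = 7.25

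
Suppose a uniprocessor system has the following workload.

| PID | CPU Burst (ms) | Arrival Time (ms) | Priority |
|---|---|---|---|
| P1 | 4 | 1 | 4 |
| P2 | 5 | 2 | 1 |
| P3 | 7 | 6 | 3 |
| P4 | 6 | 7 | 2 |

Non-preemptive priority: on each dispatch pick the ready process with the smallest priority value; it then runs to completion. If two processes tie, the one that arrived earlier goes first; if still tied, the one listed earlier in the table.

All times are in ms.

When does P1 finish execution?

Schedule: | idle 0-1 | P1 1-5 | P2 5-10 | P4 10-16 | P3 16-23 |
Completion: P1=5  P2=10  P3=23  P4=16
Turnaround (C−A): P1=4  P2=8  P3=17  P4=9

5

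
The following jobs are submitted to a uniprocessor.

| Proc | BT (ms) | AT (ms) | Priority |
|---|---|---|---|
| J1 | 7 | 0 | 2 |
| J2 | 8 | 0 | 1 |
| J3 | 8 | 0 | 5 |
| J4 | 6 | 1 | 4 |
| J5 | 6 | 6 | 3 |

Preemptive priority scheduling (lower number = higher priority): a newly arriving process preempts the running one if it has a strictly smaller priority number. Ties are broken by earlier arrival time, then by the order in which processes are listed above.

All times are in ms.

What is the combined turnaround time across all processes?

Gantt: | J2 0-8 | J1 8-15 | J5 15-21 | J4 21-27 | J3 27-35 |
Completion: J1=15  J2=8  J3=35  J4=27  J5=21
Turnaround (C−A): J1=15  J2=8  J3=35  J4=26  J5=15
Turnaround = completion − arrival: J1=15, J2=8, J3=35, J4=26, J5=15
Total turnaround = 15 + 8 + 35 + 26 + 15 = 99

99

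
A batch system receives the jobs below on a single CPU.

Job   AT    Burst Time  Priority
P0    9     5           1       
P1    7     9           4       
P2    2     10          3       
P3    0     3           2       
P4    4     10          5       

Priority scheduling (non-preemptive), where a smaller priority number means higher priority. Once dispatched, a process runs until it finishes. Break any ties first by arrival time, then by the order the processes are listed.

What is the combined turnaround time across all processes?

Gantt: | P3 0-3 | P2 3-13 | P0 13-18 | P1 18-27 | P4 27-37 |
Completion: P0=18  P1=27  P2=13  P3=3  P4=37
Turnaround (C−A): P0=9  P1=20  P2=11  P3=3  P4=33
Turnaround = completion − arrival: P0=9, P1=20, P2=11, P3=3, P4=33
Total turnaround = 9 + 20 + 11 + 3 + 33 = 76

76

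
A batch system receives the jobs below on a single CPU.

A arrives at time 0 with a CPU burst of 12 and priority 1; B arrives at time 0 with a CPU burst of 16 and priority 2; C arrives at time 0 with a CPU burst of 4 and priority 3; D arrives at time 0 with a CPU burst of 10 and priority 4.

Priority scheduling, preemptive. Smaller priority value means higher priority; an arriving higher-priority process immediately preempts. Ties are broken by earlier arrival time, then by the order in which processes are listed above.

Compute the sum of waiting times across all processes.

72

Timeline: | A 0-12 | B 12-28 | C 28-32 | D 32-42 |
Completion: A=12  B=28  C=32  D=42
Waiting = turnaround − burst: A=0, B=12, C=28, D=32
Total waiting = 0 + 12 + 28 + 32 = 72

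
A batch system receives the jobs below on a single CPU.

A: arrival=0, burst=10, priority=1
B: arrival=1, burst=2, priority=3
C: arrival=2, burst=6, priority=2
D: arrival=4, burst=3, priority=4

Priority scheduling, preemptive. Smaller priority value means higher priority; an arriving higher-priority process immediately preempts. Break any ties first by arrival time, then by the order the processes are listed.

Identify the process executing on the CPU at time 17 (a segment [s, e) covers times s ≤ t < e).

Timeline: | A 0-10 | C 10-16 | B 16-18 | D 18-21 |
Completion: A=10  B=18  C=16  D=21
Turnaround (C−A): A=10  B=17  C=14  D=17

B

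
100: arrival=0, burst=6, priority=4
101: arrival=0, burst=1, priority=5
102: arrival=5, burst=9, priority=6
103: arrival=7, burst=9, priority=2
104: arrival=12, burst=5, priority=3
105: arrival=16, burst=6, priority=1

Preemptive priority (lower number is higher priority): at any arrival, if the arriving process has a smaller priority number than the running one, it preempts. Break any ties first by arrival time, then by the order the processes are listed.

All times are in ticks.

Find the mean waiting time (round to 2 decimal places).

Gantt: | 100 0-6 | 101 6-7 | 103 7-16 | 105 16-22 | 104 22-27 | 102 27-36 |
Completion: 100=6  101=7  102=36  103=16  104=27  105=22
Waiting times: 100=0, 101=6, 102=22, 103=0, 104=10, 105=0
Average waiting = (0+6+22+0+10+0) / 6 = 38/6 = 6.33

6.33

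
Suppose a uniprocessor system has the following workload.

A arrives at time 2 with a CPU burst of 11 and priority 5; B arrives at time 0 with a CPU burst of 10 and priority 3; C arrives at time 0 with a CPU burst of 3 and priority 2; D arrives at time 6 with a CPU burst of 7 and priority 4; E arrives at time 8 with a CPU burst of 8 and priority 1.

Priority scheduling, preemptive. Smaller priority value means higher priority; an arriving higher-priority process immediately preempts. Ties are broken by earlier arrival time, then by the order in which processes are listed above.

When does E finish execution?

16

Gantt: | C 0-3 | B 3-8 | E 8-16 | B 16-21 | D 21-28 | A 28-39 |
Completion: A=39  B=21  C=3  D=28  E=16
Turnaround (C−A): A=37  B=21  C=3  D=22  E=8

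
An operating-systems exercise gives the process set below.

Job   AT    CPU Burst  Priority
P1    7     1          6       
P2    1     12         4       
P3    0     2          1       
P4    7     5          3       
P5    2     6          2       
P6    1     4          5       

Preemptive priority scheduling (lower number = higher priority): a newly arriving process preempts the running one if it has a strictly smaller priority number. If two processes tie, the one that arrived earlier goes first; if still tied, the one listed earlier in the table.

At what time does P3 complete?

Gantt: | P3 0-2 | P5 2-8 | P4 8-13 | P2 13-25 | P6 25-29 | P1 29-30 |
Completion: P1=30  P2=25  P3=2  P4=13  P5=8  P6=29
Turnaround (C−A): P1=23  P2=24  P3=2  P4=6  P5=6  P6=28

2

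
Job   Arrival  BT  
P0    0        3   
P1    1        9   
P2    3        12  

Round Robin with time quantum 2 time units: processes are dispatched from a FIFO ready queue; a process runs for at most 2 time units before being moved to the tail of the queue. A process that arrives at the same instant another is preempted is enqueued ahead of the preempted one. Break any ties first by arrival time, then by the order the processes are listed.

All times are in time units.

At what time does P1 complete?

Gantt: | P0 0-2 | P1 2-4 | P0 4-5 | P2 5-7 | P1 7-9 | P2 9-11 | P1 11-13 | P2 13-15 | P1 15-17 | P2 17-19 | P1 19-20 | P2 20-24 |
Completion: P0=5  P1=20  P2=24
Turnaround (C−A): P0=5  P1=19  P2=21

20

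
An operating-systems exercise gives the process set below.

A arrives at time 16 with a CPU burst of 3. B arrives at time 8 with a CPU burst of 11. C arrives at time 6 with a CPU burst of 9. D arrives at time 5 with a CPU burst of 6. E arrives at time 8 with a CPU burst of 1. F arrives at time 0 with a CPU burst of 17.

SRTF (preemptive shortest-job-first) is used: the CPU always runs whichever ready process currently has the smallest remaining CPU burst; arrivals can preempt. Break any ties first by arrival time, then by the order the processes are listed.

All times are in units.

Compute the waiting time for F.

Gantt: | F 0-5 | D 5-8 | E 8-9 | D 9-12 | C 12-16 | A 16-19 | C 19-24 | B 24-35 | F 35-47 |
Completion: A=19  B=35  C=24  D=12  E=9  F=47
Turnaround (C−A): A=3  B=27  C=18  D=7  E=1  F=47
Waiting(F) = turnaround − burst = 47 − 17 = 30

30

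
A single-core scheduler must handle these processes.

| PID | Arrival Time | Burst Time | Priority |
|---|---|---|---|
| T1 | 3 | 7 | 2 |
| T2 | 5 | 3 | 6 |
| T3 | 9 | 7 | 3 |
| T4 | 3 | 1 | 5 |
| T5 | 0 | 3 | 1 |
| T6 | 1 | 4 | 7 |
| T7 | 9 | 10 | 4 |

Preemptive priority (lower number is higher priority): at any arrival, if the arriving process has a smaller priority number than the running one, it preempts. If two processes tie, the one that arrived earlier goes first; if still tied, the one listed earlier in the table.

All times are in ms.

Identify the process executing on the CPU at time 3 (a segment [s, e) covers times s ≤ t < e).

Schedule: | T5 0-3 | T1 3-10 | T3 10-17 | T7 17-27 | T4 27-28 | T2 28-31 | T6 31-35 |
Completion: T1=10  T2=31  T3=17  T4=28  T5=3  T6=35  T7=27
Turnaround (C−A): T1=7  T2=26  T3=8  T4=25  T5=3  T6=34  T7=18

T1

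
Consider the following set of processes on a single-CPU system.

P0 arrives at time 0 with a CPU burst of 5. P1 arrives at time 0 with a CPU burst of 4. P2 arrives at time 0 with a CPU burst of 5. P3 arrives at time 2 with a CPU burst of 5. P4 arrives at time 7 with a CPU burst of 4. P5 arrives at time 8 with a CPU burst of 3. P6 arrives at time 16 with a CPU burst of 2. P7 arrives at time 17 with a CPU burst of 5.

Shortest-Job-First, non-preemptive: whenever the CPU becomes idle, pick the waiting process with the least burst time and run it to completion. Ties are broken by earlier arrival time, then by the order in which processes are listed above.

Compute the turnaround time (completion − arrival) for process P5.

4

Schedule: | P1 0-4 | P0 4-9 | P5 9-12 | P4 12-16 | P6 16-18 | P2 18-23 | P3 23-28 | P7 28-33 |
Completion: P0=9  P1=4  P2=23  P3=28  P4=16  P5=12  P6=18  P7=33
Turnaround (C−A): P0=9  P1=4  P2=23  P3=26  P4=9  P5=4  P6=2  P7=16
Turnaround(P5) = completion − arrival = 12 − 8 = 4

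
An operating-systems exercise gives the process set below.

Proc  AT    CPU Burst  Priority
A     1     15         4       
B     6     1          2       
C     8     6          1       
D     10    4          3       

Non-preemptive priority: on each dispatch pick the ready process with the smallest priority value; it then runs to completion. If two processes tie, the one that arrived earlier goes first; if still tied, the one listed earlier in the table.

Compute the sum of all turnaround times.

63

Schedule: | idle 0-1 | A 1-16 | C 16-22 | B 22-23 | D 23-27 |
Completion: A=16  B=23  C=22  D=27
Turnaround = completion − arrival: A=15, B=17, C=14, D=17
Total turnaround = 15 + 17 + 14 + 17 = 63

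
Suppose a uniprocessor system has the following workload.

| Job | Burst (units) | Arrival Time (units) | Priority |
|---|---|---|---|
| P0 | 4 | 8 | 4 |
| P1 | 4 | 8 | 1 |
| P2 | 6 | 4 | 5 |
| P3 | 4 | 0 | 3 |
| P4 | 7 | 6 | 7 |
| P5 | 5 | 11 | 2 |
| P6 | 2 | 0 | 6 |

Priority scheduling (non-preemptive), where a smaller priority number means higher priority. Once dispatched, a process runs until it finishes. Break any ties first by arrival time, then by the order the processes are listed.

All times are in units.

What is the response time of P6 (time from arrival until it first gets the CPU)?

Schedule: | P3 0-4 | P2 4-10 | P1 10-14 | P5 14-19 | P0 19-23 | P6 23-25 | P4 25-32 |
Completion: P0=23  P1=14  P2=10  P3=4  P4=32  P5=19  P6=25
Turnaround (C−A): P0=15  P1=6  P2=6  P3=4  P4=26  P5=8  P6=25
Response(P6) = first start − arrival = 23 − 0 = 23

23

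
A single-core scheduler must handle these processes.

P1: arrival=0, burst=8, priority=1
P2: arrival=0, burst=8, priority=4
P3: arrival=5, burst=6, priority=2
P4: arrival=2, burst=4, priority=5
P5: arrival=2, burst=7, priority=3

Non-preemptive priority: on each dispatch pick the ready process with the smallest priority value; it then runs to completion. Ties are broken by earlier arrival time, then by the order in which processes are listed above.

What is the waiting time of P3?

Schedule: | P1 0-8 | P3 8-14 | P5 14-21 | P2 21-29 | P4 29-33 |
Completion: P1=8  P2=29  P3=14  P4=33  P5=21
Waiting(P3) = turnaround − burst = 9 − 6 = 3

3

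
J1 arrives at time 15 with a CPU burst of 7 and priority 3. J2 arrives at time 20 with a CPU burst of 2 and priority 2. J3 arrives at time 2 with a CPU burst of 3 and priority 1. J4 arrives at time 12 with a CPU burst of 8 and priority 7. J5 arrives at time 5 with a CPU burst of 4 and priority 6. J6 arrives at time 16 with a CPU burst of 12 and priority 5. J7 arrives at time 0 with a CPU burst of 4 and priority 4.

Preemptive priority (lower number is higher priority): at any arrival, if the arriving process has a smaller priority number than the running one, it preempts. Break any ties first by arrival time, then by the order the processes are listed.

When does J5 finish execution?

Schedule: | J7 0-2 | J3 2-5 | J7 5-7 | J5 7-11 | idle 11-12 | J4 12-15 | J1 15-20 | J2 20-22 | J1 22-24 | J6 24-36 | J4 36-41 |
Completion: J1=24  J2=22  J3=5  J4=41  J5=11  J6=36  J7=7

11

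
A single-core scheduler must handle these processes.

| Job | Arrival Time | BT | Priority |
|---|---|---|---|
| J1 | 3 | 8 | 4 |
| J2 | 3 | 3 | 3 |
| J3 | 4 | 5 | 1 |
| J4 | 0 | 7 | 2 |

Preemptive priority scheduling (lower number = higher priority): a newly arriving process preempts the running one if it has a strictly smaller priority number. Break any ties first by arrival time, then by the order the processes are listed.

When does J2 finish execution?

15

Timeline: | J4 0-4 | J3 4-9 | J4 9-12 | J2 12-15 | J1 15-23 |
Completion: J1=23  J2=15  J3=9  J4=12
Turnaround (C−A): J1=20  J2=12  J3=5  J4=12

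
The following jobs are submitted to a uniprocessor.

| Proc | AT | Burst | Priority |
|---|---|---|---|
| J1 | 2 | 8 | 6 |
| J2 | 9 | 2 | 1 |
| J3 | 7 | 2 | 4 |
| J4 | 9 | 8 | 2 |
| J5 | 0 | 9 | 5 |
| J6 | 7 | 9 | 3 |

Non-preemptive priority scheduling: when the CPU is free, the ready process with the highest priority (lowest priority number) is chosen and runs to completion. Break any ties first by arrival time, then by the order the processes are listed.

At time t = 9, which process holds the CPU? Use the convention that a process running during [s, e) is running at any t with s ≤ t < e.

J2

Schedule: | J5 0-9 | J2 9-11 | J4 11-19 | J6 19-28 | J3 28-30 | J1 30-38 |
Completion: J1=38  J2=11  J3=30  J4=19  J5=9  J6=28
Turnaround (C−A): J1=36  J2=2  J3=23  J4=10  J5=9  J6=21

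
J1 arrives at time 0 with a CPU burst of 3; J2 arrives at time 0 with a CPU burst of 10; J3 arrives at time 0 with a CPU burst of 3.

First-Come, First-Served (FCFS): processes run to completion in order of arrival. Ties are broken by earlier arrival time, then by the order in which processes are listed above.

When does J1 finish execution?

Schedule: | J1 0-3 | J2 3-13 | J3 13-16 |
Completion: J1=3  J2=13  J3=16
Turnaround (C−A): J1=3  J2=13  J3=16

3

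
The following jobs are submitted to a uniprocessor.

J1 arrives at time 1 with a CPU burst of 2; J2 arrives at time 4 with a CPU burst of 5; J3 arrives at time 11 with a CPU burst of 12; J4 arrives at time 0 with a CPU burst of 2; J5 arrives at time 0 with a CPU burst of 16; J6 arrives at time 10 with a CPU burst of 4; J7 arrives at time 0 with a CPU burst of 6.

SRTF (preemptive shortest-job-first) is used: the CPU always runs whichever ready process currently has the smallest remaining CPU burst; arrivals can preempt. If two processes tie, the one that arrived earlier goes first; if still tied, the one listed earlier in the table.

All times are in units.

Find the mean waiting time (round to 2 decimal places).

7.57

Gantt: | J4 0-2 | J1 2-4 | J2 4-9 | J7 9-10 | J6 10-14 | J7 14-19 | J3 19-31 | J5 31-47 |
Completion: J1=4  J2=9  J3=31  J4=2  J5=47  J6=14  J7=19
Waiting times: J1=1, J2=0, J3=8, J4=0, J5=31, J6=0, J7=13
Average waiting = (1+0+8+0+31+0+13) / 7 = 53/7 = 7.57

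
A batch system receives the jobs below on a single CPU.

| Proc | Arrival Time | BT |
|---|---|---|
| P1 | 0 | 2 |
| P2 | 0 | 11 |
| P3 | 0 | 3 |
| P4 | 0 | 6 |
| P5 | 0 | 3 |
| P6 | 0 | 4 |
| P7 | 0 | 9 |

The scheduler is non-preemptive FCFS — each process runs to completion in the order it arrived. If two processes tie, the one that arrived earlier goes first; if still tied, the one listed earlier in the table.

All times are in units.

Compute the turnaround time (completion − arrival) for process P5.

Timeline: | P1 0-2 | P2 2-13 | P3 13-16 | P4 16-22 | P5 22-25 | P6 25-29 | P7 29-38 |
Completion: P1=2  P2=13  P3=16  P4=22  P5=25  P6=29  P7=38
Turnaround(P5) = completion − arrival = 25 − 0 = 25

25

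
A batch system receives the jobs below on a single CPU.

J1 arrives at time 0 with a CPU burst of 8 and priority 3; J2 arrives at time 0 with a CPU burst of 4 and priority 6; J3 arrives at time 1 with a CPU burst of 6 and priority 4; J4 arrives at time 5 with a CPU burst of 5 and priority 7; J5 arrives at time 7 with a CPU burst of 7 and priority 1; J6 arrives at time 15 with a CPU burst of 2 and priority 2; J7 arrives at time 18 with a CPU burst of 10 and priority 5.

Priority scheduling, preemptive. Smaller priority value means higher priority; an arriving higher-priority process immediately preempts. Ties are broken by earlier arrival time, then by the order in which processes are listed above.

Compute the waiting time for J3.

Schedule: | J1 0-7 | J5 7-14 | J1 14-15 | J6 15-17 | J3 17-23 | J7 23-33 | J2 33-37 | J4 37-42 |
Completion: J1=15  J2=37  J3=23  J4=42  J5=14  J6=17  J7=33
Turnaround (C−A): J1=15  J2=37  J3=22  J4=37  J5=7  J6=2  J7=15
Waiting(J3) = turnaround − burst = 22 − 6 = 16

16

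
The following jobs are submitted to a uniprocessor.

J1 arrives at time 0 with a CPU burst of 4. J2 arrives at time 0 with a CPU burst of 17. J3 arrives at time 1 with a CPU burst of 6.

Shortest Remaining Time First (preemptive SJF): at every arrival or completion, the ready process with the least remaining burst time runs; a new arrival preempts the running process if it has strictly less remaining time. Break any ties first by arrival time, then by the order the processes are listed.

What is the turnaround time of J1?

4

Schedule: | J1 0-4 | J3 4-10 | J2 10-27 |
Completion: J1=4  J2=27  J3=10
Turnaround(J1) = completion − arrival = 4 − 0 = 4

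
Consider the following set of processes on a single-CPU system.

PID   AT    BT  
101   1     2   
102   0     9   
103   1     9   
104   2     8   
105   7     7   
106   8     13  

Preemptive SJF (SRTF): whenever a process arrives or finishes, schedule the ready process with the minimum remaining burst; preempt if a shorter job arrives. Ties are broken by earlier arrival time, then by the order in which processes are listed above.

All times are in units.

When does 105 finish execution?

Timeline: | 102 0-1 | 101 1-3 | 102 3-11 | 105 11-18 | 104 18-26 | 103 26-35 | 106 35-48 |
Completion: 101=3  102=11  103=35  104=26  105=18  106=48

18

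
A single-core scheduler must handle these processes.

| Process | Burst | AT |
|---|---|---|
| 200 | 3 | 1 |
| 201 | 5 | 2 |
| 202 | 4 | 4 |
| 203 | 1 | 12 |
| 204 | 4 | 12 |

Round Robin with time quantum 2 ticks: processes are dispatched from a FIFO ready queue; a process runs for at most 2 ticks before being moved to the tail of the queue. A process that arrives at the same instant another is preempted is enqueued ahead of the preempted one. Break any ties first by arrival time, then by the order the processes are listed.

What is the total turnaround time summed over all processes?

32

Timeline: | idle 0-1 | 200 1-3 | 201 3-5 | 200 5-6 | 202 6-8 | 201 8-10 | 202 10-12 | 201 12-13 | 203 13-14 | 204 14-18 |
Completion: 200=6  201=13  202=12  203=14  204=18
Turnaround (C−A): 200=5  201=11  202=8  203=2  204=6
Turnaround = completion − arrival: 200=5, 201=11, 202=8, 203=2, 204=6
Total turnaround = 5 + 11 + 8 + 2 + 6 = 32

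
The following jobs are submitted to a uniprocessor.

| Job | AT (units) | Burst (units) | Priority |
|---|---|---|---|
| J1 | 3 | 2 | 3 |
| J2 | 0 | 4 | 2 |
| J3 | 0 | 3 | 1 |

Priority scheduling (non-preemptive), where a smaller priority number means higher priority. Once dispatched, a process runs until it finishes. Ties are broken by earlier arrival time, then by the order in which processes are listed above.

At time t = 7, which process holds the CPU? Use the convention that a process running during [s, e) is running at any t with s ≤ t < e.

J1

Schedule: | J3 0-3 | J2 3-7 | J1 7-9 |
Completion: J1=9  J2=7  J3=3
Turnaround (C−A): J1=6  J2=7  J3=3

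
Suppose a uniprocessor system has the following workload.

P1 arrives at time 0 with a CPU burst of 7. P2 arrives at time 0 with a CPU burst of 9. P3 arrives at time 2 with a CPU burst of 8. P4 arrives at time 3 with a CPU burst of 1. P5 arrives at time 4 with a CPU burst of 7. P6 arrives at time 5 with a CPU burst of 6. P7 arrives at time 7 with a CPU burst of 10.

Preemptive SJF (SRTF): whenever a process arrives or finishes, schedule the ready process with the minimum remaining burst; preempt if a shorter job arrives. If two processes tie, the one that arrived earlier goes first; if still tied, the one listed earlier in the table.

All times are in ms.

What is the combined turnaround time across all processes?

141

Schedule: | P1 0-3 | P4 3-4 | P1 4-8 | P6 8-14 | P5 14-21 | P3 21-29 | P2 29-38 | P7 38-48 |
Completion: P1=8  P2=38  P3=29  P4=4  P5=21  P6=14  P7=48
Turnaround = completion − arrival: P1=8, P2=38, P3=27, P4=1, P5=17, P6=9, P7=41
Total turnaround = 8 + 38 + 27 + 1 + 17 + 9 + 41 = 141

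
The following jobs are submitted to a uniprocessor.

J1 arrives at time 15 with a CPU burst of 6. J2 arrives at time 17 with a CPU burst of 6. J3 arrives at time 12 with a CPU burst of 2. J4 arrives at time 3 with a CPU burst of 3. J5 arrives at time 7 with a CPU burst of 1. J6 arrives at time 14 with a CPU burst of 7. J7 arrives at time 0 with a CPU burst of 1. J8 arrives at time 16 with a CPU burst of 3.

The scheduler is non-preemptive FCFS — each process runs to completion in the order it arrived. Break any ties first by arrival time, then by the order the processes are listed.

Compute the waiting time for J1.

Timeline: | J7 0-1 | idle 1-3 | J4 3-6 | idle 6-7 | J5 7-8 | idle 8-12 | J3 12-14 | J6 14-21 | J1 21-27 | J8 27-30 | J2 30-36 |
Completion: J1=27  J2=36  J3=14  J4=6  J5=8  J6=21  J7=1  J8=30
Waiting(J1) = turnaround − burst = 12 − 6 = 6

6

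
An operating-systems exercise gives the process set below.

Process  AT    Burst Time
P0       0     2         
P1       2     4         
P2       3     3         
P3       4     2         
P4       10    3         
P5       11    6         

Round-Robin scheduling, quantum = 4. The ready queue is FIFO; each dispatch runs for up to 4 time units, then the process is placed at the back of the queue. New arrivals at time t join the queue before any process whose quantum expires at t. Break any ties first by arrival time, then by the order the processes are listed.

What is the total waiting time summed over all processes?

12

Schedule: | P0 0-2 | P1 2-6 | P2 6-9 | P3 9-11 | P4 11-14 | P5 14-20 |
Completion: P0=2  P1=6  P2=9  P3=11  P4=14  P5=20
Turnaround (C−A): P0=2  P1=4  P2=6  P3=7  P4=4  P5=9
Waiting = turnaround − burst: P0=0, P1=0, P2=3, P3=5, P4=1, P5=3
Total waiting = 0 + 0 + 3 + 5 + 1 + 3 = 12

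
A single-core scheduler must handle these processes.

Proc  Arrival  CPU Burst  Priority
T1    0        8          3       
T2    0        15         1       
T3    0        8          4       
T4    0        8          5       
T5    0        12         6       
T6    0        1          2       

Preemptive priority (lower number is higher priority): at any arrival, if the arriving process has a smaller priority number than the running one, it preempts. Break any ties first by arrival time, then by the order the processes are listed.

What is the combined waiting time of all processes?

Timeline: | T2 0-15 | T6 15-16 | T1 16-24 | T3 24-32 | T4 32-40 | T5 40-52 |
Completion: T1=24  T2=15  T3=32  T4=40  T5=52  T6=16
Turnaround (C−A): T1=24  T2=15  T3=32  T4=40  T5=52  T6=16
Waiting = turnaround − burst: T1=16, T2=0, T3=24, T4=32, T5=40, T6=15
Total waiting = 16 + 0 + 24 + 32 + 40 + 15 = 127

127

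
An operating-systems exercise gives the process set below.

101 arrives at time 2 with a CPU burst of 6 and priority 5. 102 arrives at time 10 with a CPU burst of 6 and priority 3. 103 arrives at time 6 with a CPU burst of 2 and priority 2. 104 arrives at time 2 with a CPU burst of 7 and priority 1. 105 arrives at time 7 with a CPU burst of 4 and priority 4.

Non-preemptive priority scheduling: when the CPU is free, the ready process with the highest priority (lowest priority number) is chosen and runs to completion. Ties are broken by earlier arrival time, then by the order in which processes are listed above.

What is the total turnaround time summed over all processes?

Gantt: | idle 0-2 | 104 2-9 | 103 9-11 | 102 11-17 | 105 17-21 | 101 21-27 |
Completion: 101=27  102=17  103=11  104=9  105=21
Turnaround (C−A): 101=25  102=7  103=5  104=7  105=14
Turnaround = completion − arrival: 101=25, 102=7, 103=5, 104=7, 105=14
Total turnaround = 25 + 7 + 5 + 7 + 14 = 58

58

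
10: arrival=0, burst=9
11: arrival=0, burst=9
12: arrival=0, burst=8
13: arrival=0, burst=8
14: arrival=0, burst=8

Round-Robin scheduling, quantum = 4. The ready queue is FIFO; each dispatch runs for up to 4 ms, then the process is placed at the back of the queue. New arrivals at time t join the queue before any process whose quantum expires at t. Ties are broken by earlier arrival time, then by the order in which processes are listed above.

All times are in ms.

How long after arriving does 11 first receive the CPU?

4

Schedule: | 10 0-4 | 11 4-8 | 12 8-12 | 13 12-16 | 14 16-20 | 10 20-24 | 11 24-28 | 12 28-32 | 13 32-36 | 14 36-40 | 10 40-41 | 11 41-42 |
Completion: 10=41  11=42  12=32  13=36  14=40
Response(11) = first start − arrival = 4 − 0 = 4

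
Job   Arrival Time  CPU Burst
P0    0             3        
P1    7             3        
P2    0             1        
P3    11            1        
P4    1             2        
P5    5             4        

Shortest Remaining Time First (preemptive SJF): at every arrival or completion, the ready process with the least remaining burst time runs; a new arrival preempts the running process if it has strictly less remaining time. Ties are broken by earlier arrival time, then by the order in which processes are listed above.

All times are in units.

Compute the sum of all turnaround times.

22

Gantt: | P2 0-1 | P4 1-3 | P0 3-6 | P5 6-10 | P1 10-11 | P3 11-12 | P1 12-14 |
Completion: P0=6  P1=14  P2=1  P3=12  P4=3  P5=10
Turnaround = completion − arrival: P0=6, P1=7, P2=1, P3=1, P4=2, P5=5
Total turnaround = 6 + 7 + 1 + 1 + 2 + 5 = 22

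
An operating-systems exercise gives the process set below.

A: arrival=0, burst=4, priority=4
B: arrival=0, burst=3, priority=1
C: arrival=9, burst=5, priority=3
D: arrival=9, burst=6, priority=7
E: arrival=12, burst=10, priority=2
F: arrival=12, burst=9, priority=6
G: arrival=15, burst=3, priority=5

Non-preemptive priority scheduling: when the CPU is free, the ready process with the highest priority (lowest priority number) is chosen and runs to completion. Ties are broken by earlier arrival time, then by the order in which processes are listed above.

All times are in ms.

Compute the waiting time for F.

Schedule: | B 0-3 | A 3-7 | idle 7-9 | C 9-14 | E 14-24 | G 24-27 | F 27-36 | D 36-42 |
Completion: A=7  B=3  C=14  D=42  E=24  F=36  G=27
Turnaround (C−A): A=7  B=3  C=5  D=33  E=12  F=24  G=12
Waiting(F) = turnaround − burst = 24 − 9 = 15

15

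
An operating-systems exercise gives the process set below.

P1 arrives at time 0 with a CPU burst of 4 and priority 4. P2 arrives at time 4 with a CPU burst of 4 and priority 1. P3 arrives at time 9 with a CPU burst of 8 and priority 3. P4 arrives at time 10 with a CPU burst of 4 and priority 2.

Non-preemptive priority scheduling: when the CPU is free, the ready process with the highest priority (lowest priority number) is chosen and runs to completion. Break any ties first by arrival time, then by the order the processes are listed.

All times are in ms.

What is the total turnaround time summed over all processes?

27

Timeline: | P1 0-4 | P2 4-8 | idle 8-9 | P3 9-17 | P4 17-21 |
Completion: P1=4  P2=8  P3=17  P4=21
Turnaround (C−A): P1=4  P2=4  P3=8  P4=11
Turnaround = completion − arrival: P1=4, P2=4, P3=8, P4=11
Total turnaround = 4 + 4 + 8 + 11 = 27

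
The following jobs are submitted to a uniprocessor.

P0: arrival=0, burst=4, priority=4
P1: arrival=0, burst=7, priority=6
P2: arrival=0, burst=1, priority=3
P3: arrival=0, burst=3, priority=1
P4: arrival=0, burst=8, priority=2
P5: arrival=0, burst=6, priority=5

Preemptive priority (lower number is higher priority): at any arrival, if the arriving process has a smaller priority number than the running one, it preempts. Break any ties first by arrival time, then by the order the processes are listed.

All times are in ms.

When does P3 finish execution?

Timeline: | P3 0-3 | P4 3-11 | P2 11-12 | P0 12-16 | P5 16-22 | P1 22-29 |
Completion: P0=16  P1=29  P2=12  P3=3  P4=11  P5=22

3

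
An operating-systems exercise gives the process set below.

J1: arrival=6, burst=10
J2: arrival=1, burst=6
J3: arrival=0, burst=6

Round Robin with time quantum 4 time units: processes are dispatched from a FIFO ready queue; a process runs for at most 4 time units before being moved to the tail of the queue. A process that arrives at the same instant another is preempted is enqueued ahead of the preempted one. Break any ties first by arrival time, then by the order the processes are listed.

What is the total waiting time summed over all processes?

19

Gantt: | J3 0-4 | J2 4-8 | J3 8-10 | J1 10-14 | J2 14-16 | J1 16-22 |
Completion: J1=22  J2=16  J3=10
Waiting = turnaround − burst: J1=6, J2=9, J3=4
Total waiting = 6 + 9 + 4 = 19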